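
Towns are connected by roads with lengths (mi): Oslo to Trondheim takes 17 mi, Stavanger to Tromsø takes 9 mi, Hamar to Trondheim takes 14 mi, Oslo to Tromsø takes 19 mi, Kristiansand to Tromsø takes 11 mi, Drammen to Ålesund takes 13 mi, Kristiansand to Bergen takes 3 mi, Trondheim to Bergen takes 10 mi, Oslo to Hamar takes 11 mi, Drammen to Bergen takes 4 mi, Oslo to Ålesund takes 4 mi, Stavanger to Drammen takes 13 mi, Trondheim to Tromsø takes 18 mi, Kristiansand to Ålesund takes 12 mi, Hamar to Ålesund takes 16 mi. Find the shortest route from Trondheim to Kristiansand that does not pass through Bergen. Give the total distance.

Some routes from Trondheim to Kristiansand avoiding Bergen:
Trondheim - Oslo - Ålesund - Kristiansand: 17 + 4 + 12 = 33
Trondheim - Hamar - Oslo - Ålesund - Kristiansand: 14 + 11 + 4 + 12 = 41
Trondheim - Tromsø - Kristiansand: 18 + 11 = 29
Trondheim - Hamar - Ålesund - Kristiansand: 14 + 16 + 12 = 42
Best route has total 29 mi.

29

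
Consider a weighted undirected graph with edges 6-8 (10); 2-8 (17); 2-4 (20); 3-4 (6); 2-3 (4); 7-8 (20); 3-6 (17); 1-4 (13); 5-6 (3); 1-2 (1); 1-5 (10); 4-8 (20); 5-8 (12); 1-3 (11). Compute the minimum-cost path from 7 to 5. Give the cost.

32

Comparing a few candidate routes:
7 - 8 - 2 - 3 - 6 - 5: 20 + 17 + 4 + 17 + 3 = 61
7 - 8 - 2 - 1 - 5: 20 + 17 + 1 + 10 = 48
7 - 8 - 6 - 5: 20 + 10 + 3 = 33
7 - 8 - 6 - 3 - 2 - 1 - 5: 20 + 10 + 17 + 4 + 1 + 10 = 62
7 - 8 - 4 - 3 - 2 - 1 - 5: 20 + 20 + 6 + 4 + 1 + 10 = 61
7 - 8 - 5: 20 + 12 = 32
Shortest: 32.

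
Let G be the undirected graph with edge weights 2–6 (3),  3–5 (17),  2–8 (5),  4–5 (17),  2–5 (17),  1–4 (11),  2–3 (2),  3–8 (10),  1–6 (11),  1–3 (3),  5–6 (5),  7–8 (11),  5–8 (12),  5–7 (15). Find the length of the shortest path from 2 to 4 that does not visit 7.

16

A few of the 2→4 routes:
2 - 6 - 1 - 4: 3 + 11 + 11 = 25
2 - 3 - 1 - 4: 2 + 3 + 11 = 16
2 - 6 - 5 - 4: 3 + 5 + 17 = 25
2 - 8 - 3 - 1 - 4: 5 + 10 + 3 + 11 = 29
Best route has total 16.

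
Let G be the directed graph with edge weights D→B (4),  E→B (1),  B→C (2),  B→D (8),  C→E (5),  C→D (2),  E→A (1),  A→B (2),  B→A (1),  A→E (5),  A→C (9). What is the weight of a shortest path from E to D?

Checking several routes:
E → B → C → D: 1 + 2 + 2 = 5
E → B → D: 1 + 8 = 9
E → A → B → C → D: 1 + 2 + 2 + 2 = 7
Shortest: 5.

5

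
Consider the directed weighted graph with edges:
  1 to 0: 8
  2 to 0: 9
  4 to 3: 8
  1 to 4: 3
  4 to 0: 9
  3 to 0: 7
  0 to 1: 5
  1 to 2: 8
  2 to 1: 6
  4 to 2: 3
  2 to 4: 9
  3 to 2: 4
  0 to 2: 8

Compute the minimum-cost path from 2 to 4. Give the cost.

Paths from 2 to 4:
2 -> 0 -> 1 -> 4: 9 + 5 + 3 = 17
2 -> 4: 9
2 -> 1 -> 4: 6 + 3 = 9
Shortest: 9.

9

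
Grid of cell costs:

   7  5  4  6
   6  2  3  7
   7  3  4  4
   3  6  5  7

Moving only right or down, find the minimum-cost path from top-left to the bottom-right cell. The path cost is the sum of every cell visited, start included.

32

One optimal route is r0c0 -> r0c1 -> r1c1 -> r1c2 -> r2c2 -> r2c3 -> r3c3.
Its cost is 7 + 5 + 2 + 3 + 4 + 4 + 7 = 32.
(Top row then right column would cost 40.)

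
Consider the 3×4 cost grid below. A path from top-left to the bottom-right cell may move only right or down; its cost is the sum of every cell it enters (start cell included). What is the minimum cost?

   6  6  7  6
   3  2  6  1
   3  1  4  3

19

Take (0,0) (1,0) (1,1) (2,1) (2,2) (2,3) for a total of 6 + 3 + 2 + 1 + 4 + 3 = 19.
For comparison, the top-then-right route costs 29.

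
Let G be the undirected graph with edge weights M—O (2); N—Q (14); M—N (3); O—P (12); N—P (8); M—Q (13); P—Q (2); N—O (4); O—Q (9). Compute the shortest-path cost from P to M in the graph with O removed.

11

Candidate routes:
P -> N -> Q -> M: 8 + 14 + 13 = 35
P -> Q -> M: 2 + 13 = 15
P -> N -> M: 8 + 3 = 11
P -> Q -> N -> M: 2 + 14 + 3 = 19
Best route has total 11.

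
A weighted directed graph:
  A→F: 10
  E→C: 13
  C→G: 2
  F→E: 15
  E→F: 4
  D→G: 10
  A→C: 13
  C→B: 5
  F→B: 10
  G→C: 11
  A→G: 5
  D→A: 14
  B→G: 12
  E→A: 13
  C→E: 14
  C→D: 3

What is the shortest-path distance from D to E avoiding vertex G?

Candidate routes:
D → A → C → E: 14 + 13 + 14 = 41
D → A → F → E: 14 + 10 + 15 = 39
Shortest: 39.

39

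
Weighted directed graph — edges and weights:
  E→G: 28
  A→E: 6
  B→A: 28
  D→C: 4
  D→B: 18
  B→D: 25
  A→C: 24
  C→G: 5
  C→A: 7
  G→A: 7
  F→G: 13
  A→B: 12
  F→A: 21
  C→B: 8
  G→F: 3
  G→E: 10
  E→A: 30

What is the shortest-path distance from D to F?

Paths from D to F:
D -> B -> A -> C -> G -> F: 18 + 28 + 24 + 5 + 3 = 78
D -> C -> G -> F: 4 + 5 + 3 = 12
D -> B -> A -> E -> G -> F: 18 + 28 + 6 + 28 + 3 = 83
D -> C -> A -> E -> G -> F: 4 + 7 + 6 + 28 + 3 = 48
D -> C -> B -> A -> E -> G -> F: 4 + 8 + 28 + 6 + 28 + 3 = 77
The minimum is 12.

12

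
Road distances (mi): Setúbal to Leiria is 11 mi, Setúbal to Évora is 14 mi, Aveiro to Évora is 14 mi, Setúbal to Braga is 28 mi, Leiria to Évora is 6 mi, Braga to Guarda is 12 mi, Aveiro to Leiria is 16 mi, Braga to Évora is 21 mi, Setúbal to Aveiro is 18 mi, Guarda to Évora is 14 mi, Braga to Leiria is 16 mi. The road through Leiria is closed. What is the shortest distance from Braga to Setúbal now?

28

Comparing a few candidate routes:
Braga -> Guarda -> Évora -> Setúbal: 12 + 14 + 14 = 40
Braga -> Setúbal: 28
Braga -> Évora -> Setúbal: 21 + 14 = 35
Braga -> Évora -> Aveiro -> Setúbal: 21 + 14 + 18 = 53
Shortest: 28 mi.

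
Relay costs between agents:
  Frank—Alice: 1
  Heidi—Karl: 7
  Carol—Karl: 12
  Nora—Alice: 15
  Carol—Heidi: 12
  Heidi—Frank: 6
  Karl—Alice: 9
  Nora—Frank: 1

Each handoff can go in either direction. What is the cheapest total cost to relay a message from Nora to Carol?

19

Comparing a few candidate routes:
Nora - Frank - Heidi - Karl - Carol: 1 + 6 + 7 + 12 = 26
Nora - Frank - Alice - Karl - Carol: 1 + 1 + 9 + 12 = 23
Nora - Frank - Heidi - Carol: 1 + 6 + 12 = 19
Nora - Frank - Alice - Karl - Heidi - Carol: 1 + 1 + 9 + 7 + 12 = 30
Shortest: 19.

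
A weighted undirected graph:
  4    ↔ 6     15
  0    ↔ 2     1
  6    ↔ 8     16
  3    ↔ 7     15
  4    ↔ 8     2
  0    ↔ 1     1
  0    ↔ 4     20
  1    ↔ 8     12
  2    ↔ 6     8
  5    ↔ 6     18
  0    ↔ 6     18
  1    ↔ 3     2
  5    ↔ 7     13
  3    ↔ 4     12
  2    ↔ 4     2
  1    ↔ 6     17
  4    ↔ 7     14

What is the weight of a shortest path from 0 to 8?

Some routes from 0 to 8:
0 → 2 → 4 → 8: 1 + 2 + 2 = 5
0 → 4 → 8: 20 + 2 = 22
0 → 1 → 3 → 4 → 8: 1 + 2 + 12 + 2 = 17
0 → 2 → 6 → 8: 1 + 8 + 16 = 25
0 → 1 → 8: 1 + 12 = 13
The minimum is 5.

5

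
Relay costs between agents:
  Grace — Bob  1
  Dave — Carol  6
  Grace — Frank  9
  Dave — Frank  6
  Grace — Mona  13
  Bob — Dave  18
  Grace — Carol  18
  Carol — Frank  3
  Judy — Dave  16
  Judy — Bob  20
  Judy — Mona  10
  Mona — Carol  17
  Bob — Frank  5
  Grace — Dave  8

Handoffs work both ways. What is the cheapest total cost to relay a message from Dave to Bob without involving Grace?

Comparing a few candidate routes:
Dave → Judy → Bob: 16 + 20 = 36
Dave → Bob: 18
Dave → Carol → Frank → Bob: 6 + 3 + 5 = 14
Dave → Frank → Bob: 6 + 5 = 11
Dave → Judy → Mona → Carol → Frank → Bob: 16 + 10 + 17 + 3 + 5 = 51
Best route has total 11.

11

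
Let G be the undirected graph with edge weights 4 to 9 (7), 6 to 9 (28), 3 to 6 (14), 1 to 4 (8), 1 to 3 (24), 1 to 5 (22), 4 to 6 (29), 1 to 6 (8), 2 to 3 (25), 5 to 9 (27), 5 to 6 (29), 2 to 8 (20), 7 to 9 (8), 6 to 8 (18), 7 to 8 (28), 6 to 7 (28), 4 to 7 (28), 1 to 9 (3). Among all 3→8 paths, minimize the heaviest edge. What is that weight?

18

Some routes from 3 to 8:
3 -> 2 -> 8: max(25, 20) = 25
3 -> 6 -> 9 -> 5 -> 1 -> 4 -> 7 -> 8: max(14, 28, 27, 22, 8, 28, 28) = 28
3 -> 6 -> 8: max(14, 18) = 18
3 -> 1 -> 6 -> 8: max(24, 8, 18) = 24
3 -> 6 -> 7 -> 8: max(14, 28, 28) = 28
Best route has worst link 18.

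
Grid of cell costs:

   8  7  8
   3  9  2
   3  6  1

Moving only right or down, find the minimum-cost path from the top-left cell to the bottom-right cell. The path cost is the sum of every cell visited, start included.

Path r0c0 → r1c0 → r2c0 → r2c1 → r2c2: 8 + 3 + 3 + 6 + 1 = 21.
For comparison, the top-then-right route costs 26.

21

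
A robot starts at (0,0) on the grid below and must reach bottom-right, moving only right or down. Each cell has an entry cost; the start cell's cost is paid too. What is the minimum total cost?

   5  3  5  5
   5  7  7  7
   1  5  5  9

Take [0,0] -> [1,0] -> [2,0] -> [2,1] -> [2,2] -> [2,3] for a total of 5 + 5 + 1 + 5 + 5 + 9 = 30.
(Top row then right column would cost 34.)

30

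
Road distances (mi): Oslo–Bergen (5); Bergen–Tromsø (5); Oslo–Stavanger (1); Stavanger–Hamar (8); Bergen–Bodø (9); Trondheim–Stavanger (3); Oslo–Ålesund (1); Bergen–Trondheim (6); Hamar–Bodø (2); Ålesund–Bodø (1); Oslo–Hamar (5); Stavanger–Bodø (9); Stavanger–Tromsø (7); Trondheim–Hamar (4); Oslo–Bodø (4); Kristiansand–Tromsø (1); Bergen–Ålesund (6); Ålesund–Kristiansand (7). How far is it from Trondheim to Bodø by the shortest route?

6

Comparing a few candidate routes:
Trondheim - Stavanger - Oslo - Ålesund - Bodø: 3 + 1 + 1 + 1 = 6
Trondheim - Hamar - Bodø: 4 + 2 = 6
Trondheim - Hamar - Oslo - Ålesund - Bodø: 4 + 5 + 1 + 1 = 11
Trondheim - Stavanger - Oslo - Hamar - Bodø: 3 + 1 + 5 + 2 = 11
Trondheim - Stavanger - Oslo - Bodø: 3 + 1 + 4 = 8
The minimum is 6 mi.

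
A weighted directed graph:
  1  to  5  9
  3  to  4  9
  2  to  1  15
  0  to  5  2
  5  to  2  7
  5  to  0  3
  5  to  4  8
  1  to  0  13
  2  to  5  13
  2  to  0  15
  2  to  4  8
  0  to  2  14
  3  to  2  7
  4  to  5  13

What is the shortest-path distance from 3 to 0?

Some routes from 3 to 0:
3 - 4 - 5 - 0: 9 + 13 + 3 = 25
3 - 2 - 4 - 5 - 0: 7 + 8 + 13 + 3 = 31
3 - 2 - 0: 7 + 15 = 22
3 - 2 - 1 - 5 - 0: 7 + 15 + 9 + 3 = 34
3 - 2 - 1 - 0: 7 + 15 + 13 = 35
3 - 2 - 5 - 0: 7 + 13 + 3 = 23
The minimum is 22.

22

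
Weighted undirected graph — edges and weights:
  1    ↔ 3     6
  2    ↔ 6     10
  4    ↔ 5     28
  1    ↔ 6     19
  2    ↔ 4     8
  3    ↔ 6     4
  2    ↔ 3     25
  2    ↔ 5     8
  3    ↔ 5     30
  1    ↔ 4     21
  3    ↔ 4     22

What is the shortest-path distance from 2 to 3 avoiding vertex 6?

25

Comparing a few candidate routes:
2 → 4 → 3: 8 + 22 = 30
2 → 4 → 1 → 3: 8 + 21 + 6 = 35
2 → 3: 25
The minimum is 25.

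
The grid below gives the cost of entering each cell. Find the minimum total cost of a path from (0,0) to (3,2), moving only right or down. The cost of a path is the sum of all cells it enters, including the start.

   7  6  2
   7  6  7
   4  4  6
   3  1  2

24

Take [0,0] -> [1,0] -> [2,0] -> [3,0] -> [3,1] -> [3,2] for a total of 7 + 7 + 4 + 3 + 1 + 2 = 24.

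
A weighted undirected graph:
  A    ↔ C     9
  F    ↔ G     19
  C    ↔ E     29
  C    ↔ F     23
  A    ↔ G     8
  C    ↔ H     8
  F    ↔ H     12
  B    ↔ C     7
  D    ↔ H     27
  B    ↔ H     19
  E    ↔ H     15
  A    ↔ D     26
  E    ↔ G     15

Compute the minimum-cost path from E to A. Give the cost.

A few of the E→A routes:
E -> G -> A: 15 + 8 = 23
E -> C -> A: 29 + 9 = 38
E -> H -> C -> A: 15 + 8 + 9 = 32
The minimum is 23.

23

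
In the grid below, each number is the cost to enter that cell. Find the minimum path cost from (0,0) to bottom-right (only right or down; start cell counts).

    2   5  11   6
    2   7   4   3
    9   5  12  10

28

Take [0,0] -> [1,0] -> [1,1] -> [1,2] -> [1,3] -> [2,3] for a total of 2 + 2 + 7 + 4 + 3 + 10 = 28.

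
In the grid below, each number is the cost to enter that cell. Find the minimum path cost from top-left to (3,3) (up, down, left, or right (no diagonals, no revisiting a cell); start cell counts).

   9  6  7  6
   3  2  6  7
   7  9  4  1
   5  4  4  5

Best path: r0c0 r1c0 r1c1 r1c2 r2c2 r2c3 r3c3
Cost: 9 + 3 + 2 + 6 + 4 + 1 + 5 = 30

30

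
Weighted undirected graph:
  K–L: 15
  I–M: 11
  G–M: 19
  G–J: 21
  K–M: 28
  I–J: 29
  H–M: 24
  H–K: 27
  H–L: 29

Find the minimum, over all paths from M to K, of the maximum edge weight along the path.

27

Candidate routes:
M-K: max(28) = 28
M-H-K: max(24, 27) = 27
M-H-L-K: max(24, 29, 15) = 29
The minimum achievable maximum is 27.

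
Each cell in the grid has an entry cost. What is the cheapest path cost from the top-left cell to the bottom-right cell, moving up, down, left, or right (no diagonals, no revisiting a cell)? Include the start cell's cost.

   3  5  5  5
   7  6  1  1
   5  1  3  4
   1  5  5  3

22

Path (0,0)→(0,1)→(0,2)→(1,2)→(1,3)→(2,3)→(3,3): 3 + 5 + 5 + 1 + 1 + 4 + 3 = 22.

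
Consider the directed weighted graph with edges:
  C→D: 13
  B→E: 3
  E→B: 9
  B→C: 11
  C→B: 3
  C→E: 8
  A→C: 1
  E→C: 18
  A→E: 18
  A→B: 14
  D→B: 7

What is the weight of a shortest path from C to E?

Paths from C to E:
C-E: 8
C-D-B-E: 13 + 7 + 3 = 23
C-B-E: 3 + 3 = 6
Shortest: 6.

6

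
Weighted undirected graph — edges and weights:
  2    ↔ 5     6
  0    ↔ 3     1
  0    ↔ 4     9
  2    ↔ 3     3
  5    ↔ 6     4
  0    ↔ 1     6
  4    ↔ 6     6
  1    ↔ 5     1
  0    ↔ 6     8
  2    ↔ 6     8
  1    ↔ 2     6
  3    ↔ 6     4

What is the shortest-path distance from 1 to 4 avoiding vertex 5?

A few of the 1→4 routes:
1 -> 2 -> 3 -> 6 -> 4: 6 + 3 + 4 + 6 = 19
1 -> 2 -> 3 -> 0 -> 4: 6 + 3 + 1 + 9 = 19
1 -> 0 -> 6 -> 4: 6 + 8 + 6 = 20
1 -> 0 -> 4: 6 + 9 = 15
1 -> 2 -> 6 -> 4: 6 + 8 + 6 = 20
1 -> 0 -> 3 -> 6 -> 4: 6 + 1 + 4 + 6 = 17
Shortest: 15.

15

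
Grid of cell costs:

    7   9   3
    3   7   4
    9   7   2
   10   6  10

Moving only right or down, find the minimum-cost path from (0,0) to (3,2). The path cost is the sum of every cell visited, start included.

Cheapest: r0c0 → r1c0 → r1c1 → r1c2 → r2c2 → r3c2
  7 + 3 + 7 + 4 + 2 + 10 = 33

33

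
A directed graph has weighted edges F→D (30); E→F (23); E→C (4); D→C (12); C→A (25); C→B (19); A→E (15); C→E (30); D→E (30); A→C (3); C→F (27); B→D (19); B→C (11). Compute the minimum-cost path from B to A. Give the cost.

36

Paths from B to A:
B - D - C - A: 19 + 12 + 25 = 56
B - D - E - C - A: 19 + 30 + 4 + 25 = 78
B - C - A: 11 + 25 = 36
Shortest: 36.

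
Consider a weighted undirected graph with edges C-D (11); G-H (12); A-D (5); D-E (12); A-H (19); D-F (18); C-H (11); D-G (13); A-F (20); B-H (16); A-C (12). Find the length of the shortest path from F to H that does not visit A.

40

Routes from F to H avoiding A:
F -> D -> G -> H: 18 + 13 + 12 = 43
F -> D -> C -> H: 18 + 11 + 11 = 40
Best route has total 40.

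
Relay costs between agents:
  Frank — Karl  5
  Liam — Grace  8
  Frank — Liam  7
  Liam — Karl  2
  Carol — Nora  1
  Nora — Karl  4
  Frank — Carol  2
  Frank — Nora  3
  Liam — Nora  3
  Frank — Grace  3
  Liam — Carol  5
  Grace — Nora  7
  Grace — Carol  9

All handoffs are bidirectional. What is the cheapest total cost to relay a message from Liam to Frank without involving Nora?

Checking several routes:
Liam→Frank: 7
Liam→Karl→Frank: 2 + 5 = 7
Liam→Carol→Frank: 5 + 2 = 7
Best route has total 7.

7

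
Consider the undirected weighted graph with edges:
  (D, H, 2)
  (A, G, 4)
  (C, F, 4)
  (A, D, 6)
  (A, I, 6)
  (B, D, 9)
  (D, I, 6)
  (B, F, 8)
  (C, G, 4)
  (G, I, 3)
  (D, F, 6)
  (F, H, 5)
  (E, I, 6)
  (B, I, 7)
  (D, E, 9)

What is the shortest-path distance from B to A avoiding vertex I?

Paths from B to A avoiding I:
B → F → C → G → A: 8 + 4 + 4 + 4 = 20
B → D → F → C → G → A: 9 + 6 + 4 + 4 + 4 = 27
B → F → D → A: 8 + 6 + 6 = 20
B → F → H → D → A: 8 + 5 + 2 + 6 = 21
B → D → A: 9 + 6 = 15
B → D → H → F → C → G → A: 9 + 2 + 5 + 4 + 4 + 4 = 28
The minimum is 15.

15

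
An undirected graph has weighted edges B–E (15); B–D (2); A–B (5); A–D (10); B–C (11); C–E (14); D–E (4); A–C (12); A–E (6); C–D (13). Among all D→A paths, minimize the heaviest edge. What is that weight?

Some routes from D to A:
D→E→A: max(4, 6) = 6
D→A: max(10) = 10
D→B→C→A: max(2, 11, 12) = 12
D→B→A: max(2, 5) = 5
The minimum achievable maximum is 5.

5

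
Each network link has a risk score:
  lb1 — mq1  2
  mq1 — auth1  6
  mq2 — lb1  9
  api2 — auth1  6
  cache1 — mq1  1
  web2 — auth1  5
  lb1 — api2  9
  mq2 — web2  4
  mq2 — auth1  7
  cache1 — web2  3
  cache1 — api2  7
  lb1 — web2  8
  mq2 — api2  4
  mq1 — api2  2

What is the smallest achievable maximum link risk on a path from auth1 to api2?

5

Some routes from auth1 to api2:
auth1→api2: max(6) = 6
auth1→mq1→cache1→web2→mq2→api2: max(6, 1, 3, 4, 4) = 6
auth1→web2→mq2→api2: max(5, 4, 4) = 5
auth1→mq1→api2: max(6, 2) = 6
auth1→web2→cache1→mq1→api2: max(5, 3, 1, 2) = 5
The minimum achievable maximum is 5.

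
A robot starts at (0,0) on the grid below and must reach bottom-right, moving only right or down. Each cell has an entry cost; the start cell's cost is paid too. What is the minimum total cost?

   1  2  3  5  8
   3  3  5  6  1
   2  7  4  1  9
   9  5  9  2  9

Path (0,0) (0,1) (0,2) (1,2) (2,2) (2,3) (3,3) (3,4): 1 + 2 + 3 + 5 + 4 + 1 + 2 + 9 = 27.
For comparison, the top-then-right route costs 38.

27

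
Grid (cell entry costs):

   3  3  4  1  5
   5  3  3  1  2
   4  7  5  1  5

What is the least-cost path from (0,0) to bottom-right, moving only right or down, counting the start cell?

Best path: (0,0) -> (0,1) -> (0,2) -> (0,3) -> (1,3) -> (2,3) -> (2,4)
Cost: 3 + 3 + 4 + 1 + 1 + 1 + 5 = 18
For comparison, the top-then-right route costs 23.

18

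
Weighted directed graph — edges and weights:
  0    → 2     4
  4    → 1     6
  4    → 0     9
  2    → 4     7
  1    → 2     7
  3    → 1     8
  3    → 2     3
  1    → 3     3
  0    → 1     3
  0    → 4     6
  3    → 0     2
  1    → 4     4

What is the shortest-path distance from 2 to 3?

16

Routes from 2 to 3:
2→4→0→1→3: 7 + 9 + 3 + 3 = 22
2→4→1→3: 7 + 6 + 3 = 16
Shortest: 16.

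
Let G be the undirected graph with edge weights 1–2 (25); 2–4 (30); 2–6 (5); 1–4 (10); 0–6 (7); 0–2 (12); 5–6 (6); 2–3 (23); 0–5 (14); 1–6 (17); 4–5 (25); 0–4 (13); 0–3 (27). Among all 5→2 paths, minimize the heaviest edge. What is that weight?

Checking several routes:
5→0→4→1→6→2: max(14, 13, 10, 17, 5) = 17
5→6→2: max(6, 5) = 6
5→0→6→2: max(14, 7, 5) = 14
5→0→2: max(14, 12) = 14
5→6→0→2: max(6, 7, 12) = 12
Smallest bottleneck: 6.

6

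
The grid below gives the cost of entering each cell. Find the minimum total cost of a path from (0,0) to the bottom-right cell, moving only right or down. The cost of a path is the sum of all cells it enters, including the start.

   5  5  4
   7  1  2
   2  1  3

15

Cheapest: (0,0) -> (0,1) -> (1,1) -> (2,1) -> (2,2)
  5 + 5 + 1 + 1 + 3 = 15
For comparison, the top-then-right route costs 19.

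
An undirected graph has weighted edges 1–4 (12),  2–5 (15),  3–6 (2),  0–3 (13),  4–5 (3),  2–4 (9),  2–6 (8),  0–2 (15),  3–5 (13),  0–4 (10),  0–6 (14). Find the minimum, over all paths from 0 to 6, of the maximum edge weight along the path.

A few of the 0→6 routes:
0 → 4 → 2 → 6: max(10, 9, 8) = 10
0 → 6: max(14) = 14
0 → 4 → 5 → 3 → 6: max(10, 3, 13, 2) = 13
0 → 3 → 5 → 4 → 2 → 6: max(13, 13, 3, 9, 8) = 13
0 → 3 → 6: max(13, 2) = 13
The minimum achievable maximum is 10.

10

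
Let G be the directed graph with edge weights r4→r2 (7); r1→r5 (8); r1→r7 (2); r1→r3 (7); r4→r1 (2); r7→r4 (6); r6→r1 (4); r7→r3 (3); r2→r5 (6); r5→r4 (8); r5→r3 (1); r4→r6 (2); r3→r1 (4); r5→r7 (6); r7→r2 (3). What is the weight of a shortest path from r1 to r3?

A few of the r1→r3 routes:
r1 → r5 → r3: 8 + 1 = 9
r1 → r3: 7
r1 → r7 → r3: 2 + 3 = 5
r1 → r7 → r2 → r5 → r3: 2 + 3 + 6 + 1 = 12
r1 → r5 → r7 → r3: 8 + 6 + 3 = 17
Shortest: 5.

5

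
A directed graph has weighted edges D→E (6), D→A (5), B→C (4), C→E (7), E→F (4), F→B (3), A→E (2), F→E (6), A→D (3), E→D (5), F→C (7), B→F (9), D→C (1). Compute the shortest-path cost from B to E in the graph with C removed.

15

Routes from B to E avoiding C:
B→F→E: 9 + 6 = 15
Best route has total 15.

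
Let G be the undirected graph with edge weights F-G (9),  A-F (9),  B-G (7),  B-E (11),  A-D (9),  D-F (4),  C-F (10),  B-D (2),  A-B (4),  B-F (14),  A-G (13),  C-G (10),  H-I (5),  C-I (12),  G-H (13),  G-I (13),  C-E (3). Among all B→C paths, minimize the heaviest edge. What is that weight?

A few of the B→C routes:
B→G→F→C: max(7, 9, 10) = 10
B→G→C: max(7, 10) = 10
B→D→A→F→C: max(2, 9, 9, 10) = 10
B→D→F→G→C: max(2, 4, 9, 10) = 10
B→D→A→F→G→C: max(2, 9, 9, 9, 10) = 10
The minimum achievable maximum is 10.

10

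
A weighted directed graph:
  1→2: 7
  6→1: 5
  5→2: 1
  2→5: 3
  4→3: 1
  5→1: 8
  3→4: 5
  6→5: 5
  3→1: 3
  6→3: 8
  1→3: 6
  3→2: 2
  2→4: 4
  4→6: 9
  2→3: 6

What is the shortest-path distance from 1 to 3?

Paths from 1 to 3:
1 → 3: 6
1 → 2 → 4 → 6 → 3: 7 + 4 + 9 + 8 = 28
1 → 2 → 3: 7 + 6 = 13
1 → 2 → 4 → 3: 7 + 4 + 1 = 12
Shortest: 6.

6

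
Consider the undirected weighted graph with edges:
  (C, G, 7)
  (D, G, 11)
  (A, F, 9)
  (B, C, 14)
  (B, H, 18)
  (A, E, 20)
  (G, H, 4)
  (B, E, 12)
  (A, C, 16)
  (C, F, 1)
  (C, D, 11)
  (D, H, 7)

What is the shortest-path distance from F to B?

Comparing a few candidate routes:
F→C→B: 1 + 14 = 15
F→C→D→H→B: 1 + 11 + 7 + 18 = 37
F→C→G→H→B: 1 + 7 + 4 + 18 = 30
Shortest: 15.

15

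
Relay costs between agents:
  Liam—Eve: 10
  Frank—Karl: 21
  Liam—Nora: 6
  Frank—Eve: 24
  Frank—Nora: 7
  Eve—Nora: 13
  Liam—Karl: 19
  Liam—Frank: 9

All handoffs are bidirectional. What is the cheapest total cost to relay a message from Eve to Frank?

Some routes from Eve to Frank:
Eve-Liam-Frank: 10 + 9 = 19
Eve-Frank: 24
Eve-Liam-Nora-Frank: 10 + 6 + 7 = 23
Eve-Nora-Frank: 13 + 7 = 20
The minimum is 19.

19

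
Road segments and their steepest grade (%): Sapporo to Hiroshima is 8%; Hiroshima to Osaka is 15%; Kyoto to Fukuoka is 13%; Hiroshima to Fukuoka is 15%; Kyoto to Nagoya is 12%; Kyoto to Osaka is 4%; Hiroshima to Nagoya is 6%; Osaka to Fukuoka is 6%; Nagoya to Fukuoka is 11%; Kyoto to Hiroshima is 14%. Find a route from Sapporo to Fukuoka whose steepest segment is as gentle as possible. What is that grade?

A few of the Sapporo→Fukuoka routes:
Sapporo → Hiroshima → Kyoto → Nagoya → Fukuoka: max(8, 14, 12, 11) = 14
Sapporo → Hiroshima → Nagoya → Kyoto → Osaka → Fukuoka: max(8, 6, 12, 4, 6) = 12
Sapporo → Hiroshima → Nagoya → Fukuoka: max(8, 6, 11) = 11
Sapporo → Hiroshima → Nagoya → Kyoto → Fukuoka: max(8, 6, 12, 13) = 13
Best route has worst link 11%.

11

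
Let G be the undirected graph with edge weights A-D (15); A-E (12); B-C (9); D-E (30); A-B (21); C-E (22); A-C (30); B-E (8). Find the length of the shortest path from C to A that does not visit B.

30

Paths from C to A avoiding B:
C → E → A: 22 + 12 = 34
C → A: 30
C → E → D → A: 22 + 30 + 15 = 67
Best route has total 30.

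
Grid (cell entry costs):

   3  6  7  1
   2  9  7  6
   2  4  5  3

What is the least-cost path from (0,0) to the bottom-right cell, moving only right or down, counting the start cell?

Best path: (0,0) -> (1,0) -> (2,0) -> (2,1) -> (2,2) -> (2,3)
Cost: 3 + 2 + 2 + 4 + 5 + 3 = 19
For comparison, the top-then-right route costs 26.

19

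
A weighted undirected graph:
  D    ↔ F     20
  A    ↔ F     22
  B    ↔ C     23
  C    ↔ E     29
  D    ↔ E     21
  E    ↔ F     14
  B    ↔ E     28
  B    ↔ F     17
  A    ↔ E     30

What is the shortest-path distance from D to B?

37

Some routes from D to B:
D -> F -> E -> B: 20 + 14 + 28 = 62
D -> E -> F -> B: 21 + 14 + 17 = 52
D -> E -> B: 21 + 28 = 49
D -> E -> C -> B: 21 + 29 + 23 = 73
D -> F -> B: 20 + 17 = 37
Best route has total 37.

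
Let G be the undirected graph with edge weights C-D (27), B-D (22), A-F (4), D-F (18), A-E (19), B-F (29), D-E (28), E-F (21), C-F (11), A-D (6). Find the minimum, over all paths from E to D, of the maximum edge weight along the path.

19

Comparing a few candidate routes:
E → F → C → D: max(21, 11, 27) = 27
E → A → F → C → D: max(19, 4, 11, 27) = 27
E → F → A → D: max(21, 4, 6) = 21
E → F → D: max(21, 18) = 21
E → A → D: max(19, 6) = 19
E → A → F → D: max(19, 4, 18) = 19
The minimum achievable maximum is 19.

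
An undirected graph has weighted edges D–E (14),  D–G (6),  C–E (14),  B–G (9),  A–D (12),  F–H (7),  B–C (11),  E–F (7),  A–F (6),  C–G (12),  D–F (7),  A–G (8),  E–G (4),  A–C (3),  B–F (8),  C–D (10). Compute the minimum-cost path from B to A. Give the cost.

Checking several routes:
B - G - A: 9 + 8 = 17
B - C - A: 11 + 3 = 14
B - F - A: 8 + 6 = 14
Shortest: 14.

14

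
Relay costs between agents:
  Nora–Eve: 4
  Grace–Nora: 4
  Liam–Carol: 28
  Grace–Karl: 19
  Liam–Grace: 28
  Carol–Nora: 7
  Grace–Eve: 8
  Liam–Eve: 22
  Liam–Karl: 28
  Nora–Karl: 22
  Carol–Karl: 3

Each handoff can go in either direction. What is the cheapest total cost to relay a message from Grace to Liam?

28

Comparing a few candidate routes:
Grace→Liam: 28
Grace→Eve→Nora→Carol→Liam: 8 + 4 + 7 + 28 = 47
Grace→Eve→Liam: 8 + 22 = 30
Grace→Nora→Carol→Karl→Liam: 4 + 7 + 3 + 28 = 42
Grace→Nora→Eve→Liam: 4 + 4 + 22 = 30
Grace→Nora→Carol→Liam: 4 + 7 + 28 = 39
Shortest: 28.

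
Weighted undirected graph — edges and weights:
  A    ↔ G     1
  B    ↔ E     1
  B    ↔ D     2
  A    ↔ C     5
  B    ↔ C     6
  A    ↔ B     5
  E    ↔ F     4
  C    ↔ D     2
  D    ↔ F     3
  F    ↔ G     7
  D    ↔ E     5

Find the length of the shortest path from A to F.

Checking several routes:
A-B-E-D-F: 5 + 1 + 5 + 3 = 14
A-C-D-F: 5 + 2 + 3 = 10
A-B-E-F: 5 + 1 + 4 = 10
A-G-F: 1 + 7 = 8
A-B-D-F: 5 + 2 + 3 = 10
Shortest: 8.

8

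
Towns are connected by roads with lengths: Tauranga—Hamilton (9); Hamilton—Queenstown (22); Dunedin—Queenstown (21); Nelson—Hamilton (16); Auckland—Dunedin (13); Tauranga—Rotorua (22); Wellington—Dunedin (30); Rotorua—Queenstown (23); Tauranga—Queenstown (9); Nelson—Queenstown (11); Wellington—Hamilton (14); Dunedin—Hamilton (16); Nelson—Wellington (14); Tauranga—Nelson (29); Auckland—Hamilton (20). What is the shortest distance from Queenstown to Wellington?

25

Comparing a few candidate routes:
Queenstown → Nelson → Hamilton → Wellington: 11 + 16 + 14 = 41
Queenstown → Hamilton → Wellington: 22 + 14 = 36
Queenstown → Dunedin → Hamilton → Wellington: 21 + 16 + 14 = 51
Queenstown → Tauranga → Hamilton → Wellington: 9 + 9 + 14 = 32
Queenstown → Nelson → Wellington: 11 + 14 = 25
Queenstown → Tauranga → Hamilton → Nelson → Wellington: 9 + 9 + 16 + 14 = 48
Best route has total 25.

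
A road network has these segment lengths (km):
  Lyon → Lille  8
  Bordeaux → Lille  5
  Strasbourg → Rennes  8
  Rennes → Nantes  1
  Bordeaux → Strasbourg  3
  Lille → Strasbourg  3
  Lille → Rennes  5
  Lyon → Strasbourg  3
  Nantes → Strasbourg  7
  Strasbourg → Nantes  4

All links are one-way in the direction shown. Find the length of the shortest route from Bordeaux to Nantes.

7

Some routes from Bordeaux to Nantes:
Bordeaux-Lille-Rennes-Nantes: 5 + 5 + 1 = 11
Bordeaux-Strasbourg-Rennes-Nantes: 3 + 8 + 1 = 12
Bordeaux-Strasbourg-Nantes: 3 + 4 = 7
Shortest: 7 km.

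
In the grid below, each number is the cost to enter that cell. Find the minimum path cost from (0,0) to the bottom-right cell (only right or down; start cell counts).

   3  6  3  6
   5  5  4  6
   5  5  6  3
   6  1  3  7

29

Cheapest: r0c0→r1c0→r1c1→r2c1→r3c1→r3c2→r3c3
  3 + 5 + 5 + 5 + 1 + 3 + 7 = 29
For comparison, the top-then-right route costs 34.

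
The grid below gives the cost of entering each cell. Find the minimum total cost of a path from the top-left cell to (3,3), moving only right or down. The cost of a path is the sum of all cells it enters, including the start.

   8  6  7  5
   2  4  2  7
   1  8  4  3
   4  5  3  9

32

One optimal route is [0,0] [1,0] [1,1] [1,2] [2,2] [2,3] [3,3].
Its cost is 8 + 2 + 4 + 2 + 4 + 3 + 9 = 32.
For comparison, the top-then-right route costs 45.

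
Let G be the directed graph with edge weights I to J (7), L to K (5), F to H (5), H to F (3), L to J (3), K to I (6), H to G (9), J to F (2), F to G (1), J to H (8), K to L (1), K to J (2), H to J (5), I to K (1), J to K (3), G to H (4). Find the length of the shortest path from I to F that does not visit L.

5

Routes from I to F avoiding L:
I-K-J-H-F: 1 + 2 + 8 + 3 = 14
I-K-J-F: 1 + 2 + 2 = 5
I-J-F: 7 + 2 = 9
I-J-H-F: 7 + 8 + 3 = 18
Best route has total 5.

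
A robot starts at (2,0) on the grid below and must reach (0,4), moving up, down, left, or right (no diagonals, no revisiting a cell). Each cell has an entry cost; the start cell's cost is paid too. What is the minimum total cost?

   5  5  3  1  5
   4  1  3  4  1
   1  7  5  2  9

Cheapest: [2,0] -> [1,0] -> [1,1] -> [1,2] -> [0,2] -> [0,3] -> [0,4]
  1 + 4 + 1 + 3 + 3 + 1 + 5 = 18

18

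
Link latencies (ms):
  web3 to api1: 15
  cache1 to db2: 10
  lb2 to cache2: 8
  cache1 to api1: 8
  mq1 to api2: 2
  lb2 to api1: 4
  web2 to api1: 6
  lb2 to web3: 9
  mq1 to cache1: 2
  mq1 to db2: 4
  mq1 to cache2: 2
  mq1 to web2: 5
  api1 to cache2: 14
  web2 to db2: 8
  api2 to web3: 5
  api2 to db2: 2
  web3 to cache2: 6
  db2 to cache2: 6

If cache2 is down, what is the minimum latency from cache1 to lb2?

12

Some routes from cache1 to lb2 avoiding cache2:
cache1 → mq1 → api2 → web3 → lb2: 2 + 2 + 5 + 9 = 18
cache1 → api1 → lb2: 8 + 4 = 12
cache1 → mq1 → web2 → api1 → lb2: 2 + 5 + 6 + 4 = 17
The minimum is 12 ms.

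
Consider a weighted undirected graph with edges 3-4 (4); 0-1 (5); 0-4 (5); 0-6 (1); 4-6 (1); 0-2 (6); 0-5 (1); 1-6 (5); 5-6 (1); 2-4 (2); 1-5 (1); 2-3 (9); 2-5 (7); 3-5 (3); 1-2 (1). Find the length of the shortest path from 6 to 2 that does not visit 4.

Some routes from 6 to 2 avoiding 4:
6 - 1 - 2: 5 + 1 = 6
6 - 0 - 2: 1 + 6 = 7
6 - 5 - 0 - 2: 1 + 1 + 6 = 8
6 - 5 - 1 - 2: 1 + 1 + 1 = 3
6 - 0 - 5 - 1 - 2: 1 + 1 + 1 + 1 = 4
6 - 0 - 1 - 2: 1 + 5 + 1 = 7
Shortest: 3.

3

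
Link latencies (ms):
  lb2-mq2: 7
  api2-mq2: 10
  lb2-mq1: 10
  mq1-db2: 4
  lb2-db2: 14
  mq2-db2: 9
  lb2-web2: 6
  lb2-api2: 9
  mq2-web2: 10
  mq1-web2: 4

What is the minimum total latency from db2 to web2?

Some routes from db2 to web2:
db2→mq2→web2: 9 + 10 = 19
db2→mq2→lb2→web2: 9 + 7 + 6 = 22
db2→mq1→web2: 4 + 4 = 8
db2→mq1→lb2→web2: 4 + 10 + 6 = 20
db2→lb2→mq1→web2: 14 + 10 + 4 = 28
db2→lb2→web2: 14 + 6 = 20
Best route has total 8 ms.

8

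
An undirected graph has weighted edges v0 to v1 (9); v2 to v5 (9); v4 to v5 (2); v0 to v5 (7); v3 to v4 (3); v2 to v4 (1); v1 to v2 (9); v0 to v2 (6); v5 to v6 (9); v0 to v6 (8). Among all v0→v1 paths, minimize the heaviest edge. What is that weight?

9

Checking several routes:
v0 - v6 - v5 - v4 - v2 - v1: max(8, 9, 2, 1, 9) = 9
v0 - v5 - v4 - v2 - v1: max(7, 2, 1, 9) = 9
v0 - v6 - v5 - v2 - v1: max(8, 9, 9, 9) = 9
Best route has worst link 9.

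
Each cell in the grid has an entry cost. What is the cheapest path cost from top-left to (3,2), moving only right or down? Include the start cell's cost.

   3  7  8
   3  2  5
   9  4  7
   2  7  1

One optimal route is r0c0 → r1c0 → r1c1 → r2c1 → r2c2 → r3c2.
Its cost is 3 + 3 + 2 + 4 + 7 + 1 = 20.

20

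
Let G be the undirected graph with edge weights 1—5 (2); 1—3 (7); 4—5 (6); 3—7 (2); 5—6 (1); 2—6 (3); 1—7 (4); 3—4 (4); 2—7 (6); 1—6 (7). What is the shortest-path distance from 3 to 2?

Comparing a few candidate routes:
3-7-2: 2 + 6 = 8
3-4-5-6-2: 4 + 6 + 1 + 3 = 14
3-7-1-5-6-2: 2 + 4 + 2 + 1 + 3 = 12
3-1-5-6-2: 7 + 2 + 1 + 3 = 13
The minimum is 8.

8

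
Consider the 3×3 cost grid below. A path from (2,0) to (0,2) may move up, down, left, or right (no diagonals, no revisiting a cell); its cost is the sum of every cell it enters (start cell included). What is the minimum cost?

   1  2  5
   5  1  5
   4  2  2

14

Best path: [2,0] -> [2,1] -> [1,1] -> [0,1] -> [0,2]
Cost: 4 + 2 + 1 + 2 + 5 = 14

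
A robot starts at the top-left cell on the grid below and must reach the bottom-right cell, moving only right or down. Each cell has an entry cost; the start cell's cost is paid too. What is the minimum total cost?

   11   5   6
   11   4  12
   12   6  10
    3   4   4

Take (0,0)→(0,1)→(1,1)→(2,1)→(3,1)→(3,2) for a total of 11 + 5 + 4 + 6 + 4 + 4 = 34.
For comparison, the top-then-right route costs 48.

34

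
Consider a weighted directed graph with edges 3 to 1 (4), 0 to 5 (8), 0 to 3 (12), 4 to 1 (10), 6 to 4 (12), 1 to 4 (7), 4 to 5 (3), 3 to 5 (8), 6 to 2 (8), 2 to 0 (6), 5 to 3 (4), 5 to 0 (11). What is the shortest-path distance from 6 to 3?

19

Some routes from 6 to 3:
6 → 2 → 0 → 3: 8 + 6 + 12 = 26
6 → 4 → 5 → 3: 12 + 3 + 4 = 19
6 → 2 → 0 → 5 → 3: 8 + 6 + 8 + 4 = 26
Best route has total 19.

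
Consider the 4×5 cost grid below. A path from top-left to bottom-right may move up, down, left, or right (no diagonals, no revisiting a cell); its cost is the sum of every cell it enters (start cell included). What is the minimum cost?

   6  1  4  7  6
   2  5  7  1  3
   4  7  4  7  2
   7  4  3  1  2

Cheapest: [0,0] [0,1] [0,2] [0,3] [1,3] [1,4] [2,4] [3,4]
  6 + 1 + 4 + 7 + 1 + 3 + 2 + 2 = 26

26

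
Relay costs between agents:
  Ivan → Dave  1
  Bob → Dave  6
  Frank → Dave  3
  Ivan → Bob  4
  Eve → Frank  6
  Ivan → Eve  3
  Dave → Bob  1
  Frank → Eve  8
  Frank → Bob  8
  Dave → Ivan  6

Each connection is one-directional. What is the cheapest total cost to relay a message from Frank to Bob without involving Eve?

Routes from Frank to Bob avoiding Eve:
Frank-Dave-Ivan-Bob: 3 + 6 + 4 = 13
Frank-Dave-Bob: 3 + 1 = 4
Frank-Bob: 8
Shortest: 4.

4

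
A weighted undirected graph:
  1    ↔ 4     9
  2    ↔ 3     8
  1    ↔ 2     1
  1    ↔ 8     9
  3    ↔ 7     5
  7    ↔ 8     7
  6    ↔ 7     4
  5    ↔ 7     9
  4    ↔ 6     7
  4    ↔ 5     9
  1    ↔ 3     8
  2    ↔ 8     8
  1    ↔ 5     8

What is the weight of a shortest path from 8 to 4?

18

Some routes from 8 to 4:
8 -> 2 -> 1 -> 4: 8 + 1 + 9 = 18
8 -> 7 -> 6 -> 4: 7 + 4 + 7 = 18
8 -> 7 -> 5 -> 4: 7 + 9 + 9 = 25
8 -> 1 -> 4: 9 + 9 = 18
Best route has total 18.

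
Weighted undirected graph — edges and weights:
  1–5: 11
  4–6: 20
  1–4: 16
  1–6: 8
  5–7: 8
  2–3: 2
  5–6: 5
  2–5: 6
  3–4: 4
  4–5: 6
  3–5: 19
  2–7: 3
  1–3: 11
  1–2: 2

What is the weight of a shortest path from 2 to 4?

6

Checking several routes:
2 -> 3 -> 4: 2 + 4 = 6
2 -> 1 -> 3 -> 4: 2 + 11 + 4 = 17
2 -> 5 -> 4: 6 + 6 = 12
Best route has total 6.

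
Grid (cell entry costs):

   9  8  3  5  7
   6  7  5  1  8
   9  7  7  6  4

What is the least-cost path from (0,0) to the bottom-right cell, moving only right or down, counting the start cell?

Take [0,0] -> [0,1] -> [0,2] -> [0,3] -> [1,3] -> [2,3] -> [2,4] for a total of 9 + 8 + 3 + 5 + 1 + 6 + 4 = 36.
(Top row then right column would cost 44.)

36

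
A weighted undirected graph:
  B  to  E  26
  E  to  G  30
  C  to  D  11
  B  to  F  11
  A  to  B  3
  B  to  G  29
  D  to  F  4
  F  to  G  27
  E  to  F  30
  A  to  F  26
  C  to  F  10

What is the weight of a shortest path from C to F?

Candidate routes:
C → D → F: 11 + 4 = 15
C → F: 10
Best route has total 10.

10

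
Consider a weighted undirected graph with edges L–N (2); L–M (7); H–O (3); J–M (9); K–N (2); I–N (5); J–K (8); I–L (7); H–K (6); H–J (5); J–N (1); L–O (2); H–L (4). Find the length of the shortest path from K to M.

Checking several routes:
K→N→L→M: 2 + 2 + 7 = 11
K→N→J→M: 2 + 1 + 9 = 12
K→H→L→M: 6 + 4 + 7 = 17
K→J→N→L→M: 8 + 1 + 2 + 7 = 18
K→J→M: 8 + 9 = 17
Best route has total 11.

11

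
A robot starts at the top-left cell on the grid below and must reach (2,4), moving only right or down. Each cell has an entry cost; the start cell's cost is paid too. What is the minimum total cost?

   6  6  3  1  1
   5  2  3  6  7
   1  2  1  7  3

25

One optimal route is r0c0 -> r1c0 -> r2c0 -> r2c1 -> r2c2 -> r2c3 -> r2c4.
Its cost is 6 + 5 + 1 + 2 + 1 + 7 + 3 = 25.
(Top row then right column would cost 27.)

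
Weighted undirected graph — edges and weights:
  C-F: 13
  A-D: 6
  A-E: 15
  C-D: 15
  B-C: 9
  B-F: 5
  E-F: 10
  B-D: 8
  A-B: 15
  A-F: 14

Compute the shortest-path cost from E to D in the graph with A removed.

Routes from E to D avoiding A:
E - F - B - C - D: 10 + 5 + 9 + 15 = 39
E - F - C - D: 10 + 13 + 15 = 38
E - F - C - B - D: 10 + 13 + 9 + 8 = 40
E - F - B - D: 10 + 5 + 8 = 23
The minimum is 23.

23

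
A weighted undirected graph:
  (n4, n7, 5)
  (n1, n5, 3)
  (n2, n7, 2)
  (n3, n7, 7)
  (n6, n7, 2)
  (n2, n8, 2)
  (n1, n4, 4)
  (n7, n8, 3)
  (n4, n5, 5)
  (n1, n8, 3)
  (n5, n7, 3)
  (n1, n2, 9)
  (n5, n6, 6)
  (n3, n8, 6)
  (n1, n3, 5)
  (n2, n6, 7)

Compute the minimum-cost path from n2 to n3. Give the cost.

A few of the n2→n3 routes:
n2→n8→n3: 2 + 6 = 8
n2→n7→n3: 2 + 7 = 9
n2→n8→n1→n3: 2 + 3 + 5 = 10
n2→n8→n7→n3: 2 + 3 + 7 = 12
n2→n7→n8→n3: 2 + 3 + 6 = 11
Best route has total 8.

8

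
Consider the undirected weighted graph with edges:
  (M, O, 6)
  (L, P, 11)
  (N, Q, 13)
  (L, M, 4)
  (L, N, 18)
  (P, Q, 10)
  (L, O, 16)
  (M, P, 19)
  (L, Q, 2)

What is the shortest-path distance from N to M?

19

Comparing a few candidate routes:
N → Q → L → O → M: 13 + 2 + 16 + 6 = 37
N → Q → L → M: 13 + 2 + 4 = 19
N → L → M: 18 + 4 = 22
Shortest: 19.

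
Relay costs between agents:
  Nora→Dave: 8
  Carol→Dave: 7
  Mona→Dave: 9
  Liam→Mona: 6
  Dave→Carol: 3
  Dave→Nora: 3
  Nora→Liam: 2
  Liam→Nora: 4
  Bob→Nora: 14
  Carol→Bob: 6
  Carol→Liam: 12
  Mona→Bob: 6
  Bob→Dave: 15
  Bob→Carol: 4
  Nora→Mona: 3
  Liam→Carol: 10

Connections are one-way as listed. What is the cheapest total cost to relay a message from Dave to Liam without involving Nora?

15

Paths from Dave to Liam avoiding Nora:
Dave - Carol - Liam: 3 + 12 = 15
Best route has total 15.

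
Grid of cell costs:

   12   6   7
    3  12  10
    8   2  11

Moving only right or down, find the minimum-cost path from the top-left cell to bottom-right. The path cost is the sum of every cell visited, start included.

36

Best path: r0c0 r1c0 r2c0 r2c1 r2c2
Cost: 12 + 3 + 8 + 2 + 11 = 36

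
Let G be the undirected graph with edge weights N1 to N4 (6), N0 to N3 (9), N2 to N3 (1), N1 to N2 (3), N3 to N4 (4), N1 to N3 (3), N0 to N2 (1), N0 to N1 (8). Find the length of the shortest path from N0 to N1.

Checking several routes:
N0→N2→N1: 1 + 3 = 4
N0→N1: 8
N0→N2→N3→N4→N1: 1 + 1 + 4 + 6 = 12
N0→N3→N1: 9 + 3 = 12
N0→N3→N2→N1: 9 + 1 + 3 = 13
N0→N2→N3→N1: 1 + 1 + 3 = 5
Best route has total 4.

4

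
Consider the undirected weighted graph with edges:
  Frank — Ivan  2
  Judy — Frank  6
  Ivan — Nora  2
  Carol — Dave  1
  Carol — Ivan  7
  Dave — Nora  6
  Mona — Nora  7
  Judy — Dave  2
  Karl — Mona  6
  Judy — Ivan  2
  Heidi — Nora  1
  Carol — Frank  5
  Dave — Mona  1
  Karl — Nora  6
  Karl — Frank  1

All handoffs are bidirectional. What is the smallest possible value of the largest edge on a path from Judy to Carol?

Comparing a few candidate routes:
Judy-Ivan-Frank-Karl-Mona-Dave-Carol: max(2, 2, 1, 6, 1, 1) = 6
Judy-Ivan-Nora-Karl-Frank-Carol: max(2, 2, 6, 1, 5) = 6
Judy-Ivan-Frank-Carol: max(2, 2, 5) = 5
Judy-Ivan-Frank-Karl-Nora-Dave-Carol: max(2, 2, 1, 6, 6, 1) = 6
Judy-Dave-Carol: max(2, 1) = 2
The minimum achievable maximum is 2.

2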